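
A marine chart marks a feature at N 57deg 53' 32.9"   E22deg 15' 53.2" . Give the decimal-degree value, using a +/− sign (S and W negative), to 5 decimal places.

57.89247, 22.26478

Lat: 57 + 53/60 + 32.9/3600 = 57.892472
N → positive
Longitude: 22 + 15/60 + 53.2/3600 = 22.264778
E ⇒ keep positive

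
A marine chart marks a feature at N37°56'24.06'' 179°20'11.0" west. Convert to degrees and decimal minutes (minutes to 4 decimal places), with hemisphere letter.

37° 56.4010′ N, 179° 20.1833′ W

Lat: 56 + 24.06/60 = 56.401000′
Lon: seconds/60 = 0.18333; minutes = 20 + 0.18333 = 20.183333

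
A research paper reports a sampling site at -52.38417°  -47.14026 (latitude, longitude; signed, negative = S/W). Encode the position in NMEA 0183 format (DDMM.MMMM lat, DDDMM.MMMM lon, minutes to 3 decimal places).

Latitude is negative → S; |value| = 52.384170
Latitude: fractional part 0.384170 → 23.05020 minutes
Longitude is negative → W; |value| = 47.140260
λ: minutes = (47.140260 − 47) × 60 = 8.41560

5223.050,S / 04708.416,W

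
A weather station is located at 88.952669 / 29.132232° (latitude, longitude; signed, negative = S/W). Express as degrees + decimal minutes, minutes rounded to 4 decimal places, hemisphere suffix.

Lat: fractional part 0.952669 → 57.160140 minutes
λ: minutes = (29.132232 − 29) × 60 = 7.933920

88° 57.1601′ N, 29° 7.9339′ E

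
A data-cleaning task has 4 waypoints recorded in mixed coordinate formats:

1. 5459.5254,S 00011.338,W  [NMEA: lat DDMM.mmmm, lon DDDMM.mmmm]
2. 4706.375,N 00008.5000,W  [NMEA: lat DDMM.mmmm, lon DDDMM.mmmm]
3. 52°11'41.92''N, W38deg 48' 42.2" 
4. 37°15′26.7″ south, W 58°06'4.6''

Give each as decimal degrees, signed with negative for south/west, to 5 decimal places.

1. -54.99209, -0.18897
2. 47.10625, -0.14167
3. 52.19498, -38.81172
4. -37.25742, -58.10128

Point 1:
  Latitude: split at 2 digits → 54° and 59.5254′; 54 + 59.5254/60 = 54.992090
  S → negative
  Longitude: split at 3 digits → 000° and 11.338′; 0 + 11.338/60 = 0.188967
  W → negative
Point 2:
  Lat: split at 2 digits → 47° and 6.375′; 47 + 6.375/60 = 47.106250
  N ⇒ keep positive
  Lon: degrees = first 3 digits = 0, minutes = 8.5; 0 + 8.5/60 = 0.141667
  W → negative
Point 3:
  Lat: 52° + 11/60 + 41.92/3600 = 52 + 0.183333 + 0.011644 = 52.194978
  N ⇒ keep positive
  Longitude: 38 + 48/60 + 42.2/3600 = 38.811722
  hemisphere W, so the sign is −
Point 4:
  φ: 37° + 15/60 + 26.7/3600 = 37 + 0.250000 + 0.007417 = 37.257417
  S → negative
  Longitude: 58° + 6/60 + 4.6/3600 = 58 + 0.100000 + 0.001278 = 58.101278
  hemisphere W, so the sign is −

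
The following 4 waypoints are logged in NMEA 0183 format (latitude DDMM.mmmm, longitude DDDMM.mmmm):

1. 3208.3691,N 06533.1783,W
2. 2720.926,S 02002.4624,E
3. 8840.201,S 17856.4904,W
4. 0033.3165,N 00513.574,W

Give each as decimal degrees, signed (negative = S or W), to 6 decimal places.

1. 32.139485, -65.552972
2. -27.348767, 20.041040
3. -88.670017, -178.941507
4. 0.555275, -5.226233

Point 1:
  Lat: degrees = first 2 digits = 32, minutes = 8.3691; 32 + 8.3691/60 = 32.1394850
  N ⇒ keep positive
  Lon: split at 3 digits → 065° and 33.1783′; 65 + 33.1783/60 = 65.5529717
  hemisphere W, so the sign is −
Point 2:
  φ: degrees = first 2 digits = 27, minutes = 20.926; 27 + 20.926/60 = 27.3487667
  S ⇒ negate
  Lon: split at 3 digits → 020° and 2.4624′; 20 + 2.4624/60 = 20.0410400
  E → positive
Point 3:
  Lat: split at 2 digits → 88° and 40.201′; 88 + 40.201/60 = 88.6700167
  S → negative
  Lon: degrees = first 3 digits = 178, minutes = 56.4904; 178 + 56.4904/60 = 178.9415067
  W ⇒ negate
Point 4:
  φ: degrees = first 2 digits = 0, minutes = 33.3165; 0 + 33.3165/60 = 0.5552750
  N → positive
  Longitude: degrees = first 3 digits = 5, minutes = 13.574; 5 + 13.574/60 = 5.2262333
  hemisphere W, so the sign is −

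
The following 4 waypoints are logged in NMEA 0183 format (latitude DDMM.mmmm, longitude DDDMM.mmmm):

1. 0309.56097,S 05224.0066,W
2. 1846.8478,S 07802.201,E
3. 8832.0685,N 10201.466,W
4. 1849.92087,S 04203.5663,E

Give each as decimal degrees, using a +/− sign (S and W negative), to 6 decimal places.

Point 1:
  φ: degrees = first 2 digits = 3, minutes = 9.56097; 3 + 9.56097/60 = 3.1593495
  hemisphere S, so the sign is −
  Longitude: split at 3 digits → 052° and 24.0066′; 52 + 24.0066/60 = 52.4001100
  W → negative
Point 2:
  Latitude: split at 2 digits → 18° and 46.8478′; 18 + 46.8478/60 = 18.7807967
  S → negative
  Longitude: split at 3 digits → 078° and 2.201′; 78 + 2.201/60 = 78.0366833
  E → positive
Point 3:
  Lat: split at 2 digits → 88° and 32.0685′; 88 + 32.0685/60 = 88.5344750
  N → positive
  λ: split at 3 digits → 102° and 1.466′; 102 + 1.466/60 = 102.0244333
  hemisphere W, so the sign is −
Point 4:
  Lat: split at 2 digits → 18° and 49.92087′; 18 + 49.92087/60 = 18.8320145
  hemisphere S, so the sign is −
  Lon: split at 3 digits → 042° and 3.5663′; 42 + 3.5663/60 = 42.0594383
  E ⇒ keep positive

1. -3.159350, -52.400110
2. -18.780797, 78.036683
3. 88.534475, -102.024433
4. -18.832015, 42.059438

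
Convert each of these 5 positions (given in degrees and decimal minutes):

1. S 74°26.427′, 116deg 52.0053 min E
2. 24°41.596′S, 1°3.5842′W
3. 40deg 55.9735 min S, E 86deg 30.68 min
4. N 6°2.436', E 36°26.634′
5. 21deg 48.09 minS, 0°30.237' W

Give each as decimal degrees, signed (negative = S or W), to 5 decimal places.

1. -74.44045, 116.86676
2. -24.69327, -1.05974
3. -40.93289, 86.51133
4. 6.04060, 36.44390
5. -21.80150, -0.50395

Point 1:
  Latitude: 26.427′ = 0.440450°; total 74.440450
  S ⇒ negate
  λ: 52.0053′ = 0.866755°; total 116.866755
  E → positive
Point 2:
  φ: 41.596′ = 0.693267°; total 24.693267
  S → negative
  Lon: 3.5842′ = 0.059737°; total 1.059737
  hemisphere W, so the sign is −
Point 3:
  Lat: 40 + 55.9735/60 = 40.932892
  S → negative
  λ: 30.68′ = 0.511333°; total 86.511333
  E ⇒ keep positive
Point 4:
  Latitude: 2.436′ = 0.040600°; total 6.040600
  N ⇒ keep positive
  Lon: 26.634′ = 0.443900°; total 36.443900
  E → positive
Point 5:
  Latitude: 21 + 48.09/60 = 21.801500
  hemisphere S, so the sign is −
  λ: 0 + 30.237/60 = 0.503950
  hemisphere W, so the sign is −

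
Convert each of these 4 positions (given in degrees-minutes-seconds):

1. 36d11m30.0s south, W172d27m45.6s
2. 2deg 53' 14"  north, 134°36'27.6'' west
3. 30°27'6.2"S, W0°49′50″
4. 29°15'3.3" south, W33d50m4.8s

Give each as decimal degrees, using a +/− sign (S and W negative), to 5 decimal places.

Point 1:
  Latitude: 36° + 11/60 + 30/3600 = 36 + 0.183333 + 0.008333 = 36.191667
  hemisphere S, so the sign is −
  Lon: 172° + 27/60 + 45.6/3600 = 172 + 0.450000 + 0.012667 = 172.462667
  W → negative
Point 2:
  Lat: 2 + 53/60 + 14/3600 = 2.887222
  N ⇒ keep positive
  Longitude: 36′ + 27.6″ = 36.46000′; 134 + 36.46000/60 = 134.607667
  hemisphere W, so the sign is −
Point 3:
  φ: 27′ + 6.2″ = 27.10333′; 30 + 27.10333/60 = 30.451722
  hemisphere S, so the sign is −
  Lon: 49′ + 50″ = 49.83333′; 0 + 49.83333/60 = 0.830556
  hemisphere W, so the sign is −
Point 4:
  Latitude: 15′ + 3.3″ = 15.05500′; 29 + 15.05500/60 = 29.250917
  S ⇒ negate
  Lon: 33 + 50/60 + 4.8/3600 = 33.834667
  W → negative

1. -36.19167, -172.46267
2. 2.88722, -134.60767
3. -30.45172, -0.83056
4. -29.25092, -33.83467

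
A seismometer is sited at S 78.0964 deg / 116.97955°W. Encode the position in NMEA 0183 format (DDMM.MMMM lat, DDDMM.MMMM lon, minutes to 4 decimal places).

φ: fractional part 0.096400 → 5.784000 minutes
Lon: fractional part 0.979550 → 58.773000 minutes

7805.7840,S / 11658.7730,W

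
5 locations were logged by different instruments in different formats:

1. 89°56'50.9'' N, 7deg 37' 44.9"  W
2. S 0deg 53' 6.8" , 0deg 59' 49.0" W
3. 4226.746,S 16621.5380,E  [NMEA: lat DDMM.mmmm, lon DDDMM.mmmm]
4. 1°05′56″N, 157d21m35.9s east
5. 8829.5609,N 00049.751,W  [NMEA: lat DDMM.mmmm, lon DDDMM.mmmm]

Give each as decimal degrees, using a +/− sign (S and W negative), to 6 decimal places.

1. 89.947472, -7.629139
2. -0.885222, -0.996944
3. -42.445767, 166.358967
4. 1.098889, 157.359972
5. 88.492682, -0.829183

Point 1:
  Lat: 89 + 56/60 + 50.9/3600 = 89.9474722
  N → positive
  λ: 7° + 37/60 + 44.9/3600 = 7 + 0.616667 + 0.012472 = 7.6291389
  W → negative
Point 2:
  φ: 0 + 53/60 + 6.8/3600 = 0.8852222
  hemisphere S, so the sign is −
  Lon: 59′ + 49″ = 59.81667′; 0 + 59.81667/60 = 0.9969444
  W ⇒ negate
Point 3:
  φ: degrees = first 2 digits = 42, minutes = 26.746; 42 + 26.746/60 = 42.4457667
  hemisphere S, so the sign is −
  λ: degrees = first 3 digits = 166, minutes = 21.538; 166 + 21.538/60 = 166.3589667
  E → positive
Point 4:
  Latitude: 5′ + 56″ = 5.93333′; 1 + 5.93333/60 = 1.0988889
  N ⇒ keep positive
  Lon: 157° + 21/60 + 35.9/3600 = 157 + 0.350000 + 0.009972 = 157.3599722
  E → positive
Point 5:
  Lat: degrees = first 2 digits = 88, minutes = 29.5609; 88 + 29.5609/60 = 88.4926817
  N ⇒ keep positive
  λ: split at 3 digits → 000° and 49.751′; 0 + 49.751/60 = 0.8291833
  W ⇒ negate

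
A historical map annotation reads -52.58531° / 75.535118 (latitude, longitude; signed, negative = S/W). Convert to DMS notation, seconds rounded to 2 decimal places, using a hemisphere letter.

Latitude is negative → S; |value| = 52.585310
Lat: 0.585310 × 60 = 35.11860′ → 35′, remainder × 60 = 7.1160″
Lon: 0.535118° → 32.10708′; 0.10708 × 60 = 6.4248″

52°35′7.12″ S, 75°32′6.42″ E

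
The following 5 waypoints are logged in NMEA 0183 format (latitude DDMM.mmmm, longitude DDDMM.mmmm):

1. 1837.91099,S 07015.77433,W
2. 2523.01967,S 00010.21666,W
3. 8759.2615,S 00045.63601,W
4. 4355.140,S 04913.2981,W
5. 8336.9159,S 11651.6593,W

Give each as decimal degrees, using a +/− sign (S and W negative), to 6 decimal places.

Point 1:
  Latitude: split at 2 digits → 18° and 37.91099′; 18 + 37.91099/60 = 18.6318498
  S ⇒ negate
  λ: split at 3 digits → 070° and 15.77433′; 70 + 15.77433/60 = 70.2629055
  W → negative
Point 2:
  Lat: degrees = first 2 digits = 25, minutes = 23.01967; 25 + 23.01967/60 = 25.3836612
  S ⇒ negate
  Longitude: degrees = first 3 digits = 0, minutes = 10.21666; 0 + 10.21666/60 = 0.1702777
  hemisphere W, so the sign is −
Point 3:
  Lat: split at 2 digits → 87° and 59.2615′; 87 + 59.2615/60 = 87.9876917
  S ⇒ negate
  λ: degrees = first 3 digits = 0, minutes = 45.63601; 0 + 45.63601/60 = 0.7606002
  W → negative
Point 4:
  φ: split at 2 digits → 43° and 55.14′; 43 + 55.14/60 = 43.9190000
  hemisphere S, so the sign is −
  Lon: degrees = first 3 digits = 49, minutes = 13.2981; 49 + 13.2981/60 = 49.2216350
  hemisphere W, so the sign is −
Point 5:
  Lat: split at 2 digits → 83° and 36.9159′; 83 + 36.9159/60 = 83.6152650
  S ⇒ negate
  λ: degrees = first 3 digits = 116, minutes = 51.6593; 116 + 51.6593/60 = 116.8609883
  W → negative

1. -18.631850, -70.262906
2. -25.383661, -0.170278
3. -87.987692, -0.760600
4. -43.919000, -49.221635
5. -83.615265, -116.860988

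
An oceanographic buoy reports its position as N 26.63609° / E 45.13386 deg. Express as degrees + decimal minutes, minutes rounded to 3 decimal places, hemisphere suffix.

φ: fractional part 0.636090 → 38.16540 minutes
Longitude: 45° + 0.133860 × 60 = 45° 8.03160′

26° 38.165′ N, 45° 8.032′ E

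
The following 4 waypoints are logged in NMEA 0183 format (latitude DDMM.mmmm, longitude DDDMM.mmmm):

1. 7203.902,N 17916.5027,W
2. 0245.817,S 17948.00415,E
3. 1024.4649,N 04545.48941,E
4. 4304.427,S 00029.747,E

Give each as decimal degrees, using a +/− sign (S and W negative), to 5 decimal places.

1. 72.06503, -179.27505
2. -2.76362, 179.80007
3. 10.40775, 45.75816
4. -43.07378, 0.49578

Point 1:
  φ: split at 2 digits → 72° and 3.902′; 72 + 3.902/60 = 72.065033
  N ⇒ keep positive
  λ: split at 3 digits → 179° and 16.5027′; 179 + 16.5027/60 = 179.275045
  hemisphere W, so the sign is −
Point 2:
  Latitude: degrees = first 2 digits = 2, minutes = 45.817; 2 + 45.817/60 = 2.763617
  hemisphere S, so the sign is −
  Longitude: split at 3 digits → 179° and 48.00415′; 179 + 48.00415/60 = 179.800069
  E ⇒ keep positive
Point 3:
  φ: split at 2 digits → 10° and 24.4649′; 10 + 24.4649/60 = 10.407748
  N → positive
  Longitude: split at 3 digits → 045° and 45.48941′; 45 + 45.48941/60 = 45.758157
  E → positive
Point 4:
  Latitude: split at 2 digits → 43° and 4.427′; 43 + 4.427/60 = 43.073783
  S → negative
  Lon: split at 3 digits → 000° and 29.747′; 0 + 29.747/60 = 0.495783
  E → positive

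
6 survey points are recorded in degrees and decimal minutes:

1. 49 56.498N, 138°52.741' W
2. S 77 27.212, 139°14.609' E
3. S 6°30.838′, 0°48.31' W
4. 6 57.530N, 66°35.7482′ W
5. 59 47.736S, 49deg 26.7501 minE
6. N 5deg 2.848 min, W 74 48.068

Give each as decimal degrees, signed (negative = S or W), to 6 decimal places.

1. 49.941633, -138.879017
2. -77.453533, 139.243483
3. -6.513967, -0.805167
4. 6.958833, -66.595803
5. -59.795600, 49.445835
6. 5.047467, -74.801133

Point 1:
  φ: 56.498′ = 0.941633°; total 49.9416333
  N ⇒ keep positive
  Longitude: 138 + 52.741/60 = 138.8790167
  W → negative
Point 2:
  Lat: 77 + 27.212/60 = 77.4535333
  hemisphere S, so the sign is −
  Longitude: 14.609′ = 0.243483°; total 139.2434833
  E → positive
Point 3:
  φ: 6 + 30.838/60 = 6.5139667
  hemisphere S, so the sign is −
  Lon: 48.31′ = 0.805167°; total 0.8051667
  hemisphere W, so the sign is −
Point 4:
  φ: 57.53′ = 0.958833°; total 6.9588333
  N → positive
  Longitude: 66 + 35.7482/60 = 66.5958033
  W ⇒ negate
Point 5:
  Latitude: 59 + 47.736/60 = 59.7956000
  S → negative
  Longitude: 49 + 26.7501/60 = 49.4458350
  E → positive
Point 6:
  Latitude: 5 + 2.848/60 = 5.0474667
  N ⇒ keep positive
  Longitude: 74 + 48.068/60 = 74.8011333
  W ⇒ negate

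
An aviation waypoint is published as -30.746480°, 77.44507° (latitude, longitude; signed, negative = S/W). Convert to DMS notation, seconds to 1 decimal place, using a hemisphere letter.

30°44′47.3″ S, 77°26′42.3″ E

Latitude is negative → S; |value| = 30.746480
Lat: whole degrees 30; 44.78880′ → 44′ and 47.328″
λ: 0.445070° → 26.70420′; 0.70420 × 60 = 42.252″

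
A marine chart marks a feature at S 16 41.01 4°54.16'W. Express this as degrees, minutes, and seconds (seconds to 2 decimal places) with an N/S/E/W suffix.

16°41′0.60″ S, 4°54′9.60″ W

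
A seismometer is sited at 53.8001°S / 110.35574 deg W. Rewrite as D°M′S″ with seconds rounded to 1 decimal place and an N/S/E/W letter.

53°48′0.4″ S, 110°21′20.7″ W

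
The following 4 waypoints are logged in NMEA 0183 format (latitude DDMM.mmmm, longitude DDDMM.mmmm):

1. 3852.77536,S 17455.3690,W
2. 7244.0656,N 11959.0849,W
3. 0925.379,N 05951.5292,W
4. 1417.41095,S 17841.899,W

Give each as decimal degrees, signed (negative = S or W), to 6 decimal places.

Point 1:
  φ: split at 2 digits → 38° and 52.77536′; 38 + 52.77536/60 = 38.8795893
  S → negative
  Lon: degrees = first 3 digits = 174, minutes = 55.369; 174 + 55.369/60 = 174.9228167
  hemisphere W, so the sign is −
Point 2:
  Lat: degrees = first 2 digits = 72, minutes = 44.0656; 72 + 44.0656/60 = 72.7344267
  N ⇒ keep positive
  Longitude: degrees = first 3 digits = 119, minutes = 59.0849; 119 + 59.0849/60 = 119.9847483
  W ⇒ negate
Point 3:
  Latitude: split at 2 digits → 09° and 25.379′; 9 + 25.379/60 = 9.4229833
  N → positive
  Lon: degrees = first 3 digits = 59, minutes = 51.5292; 59 + 51.5292/60 = 59.8588200
  hemisphere W, so the sign is −
Point 4:
  φ: split at 2 digits → 14° and 17.41095′; 14 + 17.41095/60 = 14.2901825
  S ⇒ negate
  λ: split at 3 digits → 178° and 41.899′; 178 + 41.899/60 = 178.6983167
  hemisphere W, so the sign is −

1. -38.879589, -174.922817
2. 72.734427, -119.984748
3. 9.422983, -59.858820
4. -14.290183, -178.698317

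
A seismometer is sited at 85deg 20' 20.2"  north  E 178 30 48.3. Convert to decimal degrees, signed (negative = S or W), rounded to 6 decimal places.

85.338944, 178.513417

Lat: 85 + 20/60 + 20.2/3600 = 85.3389444
N ⇒ keep positive
λ: 30′ + 48.3″ = 30.80500′; 178 + 30.80500/60 = 178.5134167
E → positive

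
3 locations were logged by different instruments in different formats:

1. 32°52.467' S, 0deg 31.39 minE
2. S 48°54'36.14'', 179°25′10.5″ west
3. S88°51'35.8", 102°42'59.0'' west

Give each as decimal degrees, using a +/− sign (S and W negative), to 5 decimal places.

1. -32.87445, 0.52317
2. -48.91004, -179.41958
3. -88.85994, -102.71639

Point 1:
  φ: 32 + 52.467/60 = 32.874450
  S → negative
  Longitude: 31.39′ = 0.523167°; total 0.523167
  E → positive
Point 2:
  φ: 54′ + 36.14″ = 54.60233′; 48 + 54.60233/60 = 48.910039
  S ⇒ negate
  Longitude: 179° + 25/60 + 10.5/3600 = 179 + 0.416667 + 0.002917 = 179.419583
  hemisphere W, so the sign is −
Point 3:
  Latitude: 88° + 51/60 + 35.8/3600 = 88 + 0.850000 + 0.009944 = 88.859944
  hemisphere S, so the sign is −
  Longitude: 42′ + 59″ = 42.98333′; 102 + 42.98333/60 = 102.716389
  W ⇒ negate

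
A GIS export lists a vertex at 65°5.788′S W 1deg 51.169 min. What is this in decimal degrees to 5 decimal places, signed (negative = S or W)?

-65.09647, -1.85282

Lat: 65 + 5.788/60 = 65.096467
hemisphere S, so the sign is −
λ: 51.169′ = 0.852817°; total 1.852817
W ⇒ negate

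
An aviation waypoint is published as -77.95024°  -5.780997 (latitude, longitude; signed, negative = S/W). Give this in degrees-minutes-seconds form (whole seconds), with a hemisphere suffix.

77°57′1″ S, 5°46′52″ W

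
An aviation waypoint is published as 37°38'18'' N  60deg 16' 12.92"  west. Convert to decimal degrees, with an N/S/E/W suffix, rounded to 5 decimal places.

Latitude: 38′ + 18″ = 38.30000′; 37 + 38.30000/60 = 37.638333
Lon: 60° + 16/60 + 12.92/3600 = 60 + 0.266667 + 0.003589 = 60.270256

37.63833° N, 60.27026° W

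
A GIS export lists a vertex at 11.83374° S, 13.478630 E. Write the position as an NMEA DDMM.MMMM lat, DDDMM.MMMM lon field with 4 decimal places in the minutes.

1150.0244,S / 01328.7178,E

Latitude: minutes = (11.833740 − 11) × 60 = 50.024400
Longitude: fractional part 0.478630 → 28.717800 minutes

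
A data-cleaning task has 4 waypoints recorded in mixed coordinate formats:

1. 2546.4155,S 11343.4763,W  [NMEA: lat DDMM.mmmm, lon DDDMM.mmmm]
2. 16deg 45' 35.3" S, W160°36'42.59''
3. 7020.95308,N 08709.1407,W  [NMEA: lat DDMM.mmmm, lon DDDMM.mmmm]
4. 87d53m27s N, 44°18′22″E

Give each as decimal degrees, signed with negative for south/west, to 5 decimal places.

Point 1:
  Latitude: split at 2 digits → 25° and 46.4155′; 25 + 46.4155/60 = 25.773592
  S → negative
  Longitude: degrees = first 3 digits = 113, minutes = 43.4763; 113 + 43.4763/60 = 113.724605
  W → negative
Point 2:
  Latitude: 16° + 45/60 + 35.3/3600 = 16 + 0.750000 + 0.009806 = 16.759806
  S → negative
  Lon: 160° + 36/60 + 42.59/3600 = 160 + 0.600000 + 0.011831 = 160.611831
  W ⇒ negate
Point 3:
  φ: degrees = first 2 digits = 70, minutes = 20.95308; 70 + 20.95308/60 = 70.349218
  N → positive
  λ: degrees = first 3 digits = 87, minutes = 9.1407; 87 + 9.1407/60 = 87.152345
  W → negative
Point 4:
  Lat: 87° + 53/60 + 27/3600 = 87 + 0.883333 + 0.007500 = 87.890833
  N ⇒ keep positive
  Lon: 44 + 18/60 + 22/3600 = 44.306111
  E ⇒ keep positive

1. -25.77359, -113.72461
2. -16.75981, -160.61183
3. 70.34922, -87.15235
4. 87.89083, 44.30611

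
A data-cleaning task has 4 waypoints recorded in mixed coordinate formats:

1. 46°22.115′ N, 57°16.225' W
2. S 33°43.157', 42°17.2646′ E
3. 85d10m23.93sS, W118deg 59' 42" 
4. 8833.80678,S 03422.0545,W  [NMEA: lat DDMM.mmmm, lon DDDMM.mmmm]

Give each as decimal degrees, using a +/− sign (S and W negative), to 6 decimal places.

Point 1:
  φ: 22.115′ = 0.368583°; total 46.3685833
  N ⇒ keep positive
  Lon: 16.225′ = 0.270417°; total 57.2704167
  hemisphere W, so the sign is −
Point 2:
  Latitude: 43.157′ = 0.719283°; total 33.7192833
  S → negative
  λ: 42 + 17.2646/60 = 42.2877433
  E ⇒ keep positive
Point 3:
  Latitude: 10′ + 23.93″ = 10.39883′; 85 + 10.39883/60 = 85.1733139
  hemisphere S, so the sign is −
  Longitude: 59′ + 42″ = 59.70000′; 118 + 59.70000/60 = 118.9950000
  W ⇒ negate
Point 4:
  φ: split at 2 digits → 88° and 33.80678′; 88 + 33.80678/60 = 88.5634463
  S → negative
  Longitude: split at 3 digits → 034° and 22.0545′; 34 + 22.0545/60 = 34.3675750
  hemisphere W, so the sign is −

1. 46.368583, -57.270417
2. -33.719283, 42.287743
3. -85.173314, -118.995000
4. -88.563446, -34.367575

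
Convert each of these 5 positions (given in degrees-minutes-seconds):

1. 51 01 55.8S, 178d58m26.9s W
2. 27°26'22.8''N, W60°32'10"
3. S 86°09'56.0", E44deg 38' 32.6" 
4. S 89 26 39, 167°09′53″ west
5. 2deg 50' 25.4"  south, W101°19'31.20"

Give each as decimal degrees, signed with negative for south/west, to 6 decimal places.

Point 1:
  φ: 51 + 1/60 + 55.8/3600 = 51.0321667
  hemisphere S, so the sign is −
  Longitude: 58′ + 26.9″ = 58.44833′; 178 + 58.44833/60 = 178.9741389
  W → negative
Point 2:
  Lat: 26′ + 22.8″ = 26.38000′; 27 + 26.38000/60 = 27.4396667
  N ⇒ keep positive
  Lon: 60° + 32/60 + 10/3600 = 60 + 0.533333 + 0.002778 = 60.5361111
  W → negative
Point 3:
  φ: 9′ + 56″ = 9.93333′; 86 + 9.93333/60 = 86.1655556
  S → negative
  λ: 38′ + 32.6″ = 38.54333′; 44 + 38.54333/60 = 44.6423889
  E → positive
Point 4:
  Lat: 26′ + 39″ = 26.65000′; 89 + 26.65000/60 = 89.4441667
  S ⇒ negate
  Lon: 167° + 9/60 + 53/3600 = 167 + 0.150000 + 0.014722 = 167.1647222
  W → negative
Point 5:
  Latitude: 2° + 50/60 + 25.4/3600 = 2 + 0.833333 + 0.007056 = 2.8403889
  hemisphere S, so the sign is −
  Lon: 101° + 19/60 + 31.2/3600 = 101 + 0.316667 + 0.008667 = 101.3253333
  W ⇒ negate

1. -51.032167, -178.974139
2. 27.439667, -60.536111
3. -86.165556, 44.642389
4. -89.444167, -167.164722
5. -2.840389, -101.325333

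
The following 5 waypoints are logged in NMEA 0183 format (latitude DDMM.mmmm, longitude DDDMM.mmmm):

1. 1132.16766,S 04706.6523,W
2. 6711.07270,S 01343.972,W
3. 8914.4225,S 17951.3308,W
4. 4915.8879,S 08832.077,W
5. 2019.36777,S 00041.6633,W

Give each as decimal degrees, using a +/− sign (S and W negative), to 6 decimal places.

Point 1:
  Lat: split at 2 digits → 11° and 32.16766′; 11 + 32.16766/60 = 11.5361277
  hemisphere S, so the sign is −
  Lon: split at 3 digits → 047° and 6.6523′; 47 + 6.6523/60 = 47.1108717
  W ⇒ negate
Point 2:
  Lat: degrees = first 2 digits = 67, minutes = 11.0727; 67 + 11.0727/60 = 67.1845450
  S → negative
  Lon: degrees = first 3 digits = 13, minutes = 43.972; 13 + 43.972/60 = 13.7328667
  W ⇒ negate
Point 3:
  φ: degrees = first 2 digits = 89, minutes = 14.4225; 89 + 14.4225/60 = 89.2403750
  S ⇒ negate
  Longitude: split at 3 digits → 179° and 51.3308′; 179 + 51.3308/60 = 179.8555133
  W ⇒ negate
Point 4:
  φ: degrees = first 2 digits = 49, minutes = 15.8879; 49 + 15.8879/60 = 49.2647983
  S → negative
  Lon: split at 3 digits → 088° and 32.077′; 88 + 32.077/60 = 88.5346167
  W → negative
Point 5:
  Lat: split at 2 digits → 20° and 19.36777′; 20 + 19.36777/60 = 20.3227962
  S ⇒ negate
  λ: split at 3 digits → 000° and 41.6633′; 0 + 41.6633/60 = 0.6943883
  hemisphere W, so the sign is −

1. -11.536128, -47.110872
2. -67.184545, -13.732867
3. -89.240375, -179.855513
4. -49.264798, -88.534617
5. -20.322796, -0.694388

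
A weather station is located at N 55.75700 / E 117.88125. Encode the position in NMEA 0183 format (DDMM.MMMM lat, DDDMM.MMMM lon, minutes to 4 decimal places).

Latitude: 55° + 0.757000 × 60 = 55° 45.420000′
Longitude: 117° + 0.881250 × 60 = 117° 52.875000′

5545.4200,N / 11752.8750,E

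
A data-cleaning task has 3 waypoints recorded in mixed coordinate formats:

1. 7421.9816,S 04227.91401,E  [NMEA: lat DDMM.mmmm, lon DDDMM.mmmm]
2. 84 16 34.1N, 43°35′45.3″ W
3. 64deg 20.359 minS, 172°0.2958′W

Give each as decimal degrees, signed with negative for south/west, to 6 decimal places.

1. -74.366360, 42.465234
2. 84.276139, -43.595917
3. -64.339317, -172.004930

Point 1:
  Lat: split at 2 digits → 74° and 21.9816′; 74 + 21.9816/60 = 74.3663600
  S ⇒ negate
  Lon: split at 3 digits → 042° and 27.91401′; 42 + 27.91401/60 = 42.4652335
  E → positive
Point 2:
  Latitude: 16′ + 34.1″ = 16.56833′; 84 + 16.56833/60 = 84.2761389
  N ⇒ keep positive
  Longitude: 43° + 35/60 + 45.3/3600 = 43 + 0.583333 + 0.012583 = 43.5959167
  W ⇒ negate
Point 3:
  Latitude: 20.359′ = 0.339317°; total 64.3393167
  S ⇒ negate
  Lon: 0.2958′ = 0.004930°; total 172.0049300
  W → negative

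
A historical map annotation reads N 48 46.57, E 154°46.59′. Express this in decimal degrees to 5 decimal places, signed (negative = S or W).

Latitude: 48 + 46.57/60 = 48.776167
N ⇒ keep positive
Longitude: 154 + 46.59/60 = 154.776500
E ⇒ keep positive

48.77617, 154.77650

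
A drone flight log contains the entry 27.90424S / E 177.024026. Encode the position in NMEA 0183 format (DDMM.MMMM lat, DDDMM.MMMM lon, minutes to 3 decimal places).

Latitude: 27° + 0.904240 × 60 = 27° 54.25440′
λ: minutes = (177.024026 − 177) × 60 = 1.44156

2754.254,S / 17701.442,E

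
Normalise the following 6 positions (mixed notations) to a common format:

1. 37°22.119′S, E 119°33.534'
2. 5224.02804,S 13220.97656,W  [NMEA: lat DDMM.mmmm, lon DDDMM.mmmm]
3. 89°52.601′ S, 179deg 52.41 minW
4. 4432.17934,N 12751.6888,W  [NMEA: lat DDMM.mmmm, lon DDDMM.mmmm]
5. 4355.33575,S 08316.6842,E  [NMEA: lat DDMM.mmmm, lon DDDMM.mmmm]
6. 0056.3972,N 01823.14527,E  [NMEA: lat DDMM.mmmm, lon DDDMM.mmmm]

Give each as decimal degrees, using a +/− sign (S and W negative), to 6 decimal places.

1. -37.368650, 119.558900
2. -52.400467, -132.349609
3. -89.876683, -179.873500
4. 44.536322, -127.861480
5. -43.922263, 83.278070
6. 0.939953, 18.385755

Point 1:
  Lat: 22.119′ = 0.368650°; total 37.3686500
  hemisphere S, so the sign is −
  λ: 119 + 33.534/60 = 119.5589000
  E ⇒ keep positive
Point 2:
  φ: degrees = first 2 digits = 52, minutes = 24.02804; 52 + 24.02804/60 = 52.4004673
  hemisphere S, so the sign is −
  Longitude: degrees = first 3 digits = 132, minutes = 20.97656; 132 + 20.97656/60 = 132.3496093
  hemisphere W, so the sign is −
Point 3:
  Latitude: 89 + 52.601/60 = 89.8766833
  S ⇒ negate
  Lon: 52.41′ = 0.873500°; total 179.8735000
  W ⇒ negate
Point 4:
  φ: degrees = first 2 digits = 44, minutes = 32.17934; 44 + 32.17934/60 = 44.5363223
  N ⇒ keep positive
  Longitude: split at 3 digits → 127° and 51.6888′; 127 + 51.6888/60 = 127.8614800
  hemisphere W, so the sign is −
Point 5:
  Latitude: degrees = first 2 digits = 43, minutes = 55.33575; 43 + 55.33575/60 = 43.9222625
  S ⇒ negate
  λ: degrees = first 3 digits = 83, minutes = 16.6842; 83 + 16.6842/60 = 83.2780700
  E → positive
Point 6:
  φ: degrees = first 2 digits = 0, minutes = 56.3972; 0 + 56.3972/60 = 0.9399533
  N ⇒ keep positive
  Lon: split at 3 digits → 018° and 23.14527′; 18 + 23.14527/60 = 18.3857545
  E ⇒ keep positive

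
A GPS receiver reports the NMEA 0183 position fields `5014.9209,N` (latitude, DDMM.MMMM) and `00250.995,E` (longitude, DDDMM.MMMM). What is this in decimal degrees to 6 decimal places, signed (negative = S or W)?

50.248682, 2.849917

Lat: degrees = first 2 digits = 50, minutes = 14.9209; 50 + 14.9209/60 = 50.2486817
N ⇒ keep positive
Longitude: degrees = first 3 digits = 2, minutes = 50.995; 2 + 50.995/60 = 2.8499167
E ⇒ keep positive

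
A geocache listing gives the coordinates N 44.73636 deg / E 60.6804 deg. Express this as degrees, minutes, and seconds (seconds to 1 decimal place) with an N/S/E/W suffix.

Lat: 0.736360° → 44.18160′; 0.18160 × 60 = 10.896″
λ: 0.680400 × 60 = 40.82400′ → 40′, remainder × 60 = 49.440″

44°44′10.9″ N, 60°40′49.4″ E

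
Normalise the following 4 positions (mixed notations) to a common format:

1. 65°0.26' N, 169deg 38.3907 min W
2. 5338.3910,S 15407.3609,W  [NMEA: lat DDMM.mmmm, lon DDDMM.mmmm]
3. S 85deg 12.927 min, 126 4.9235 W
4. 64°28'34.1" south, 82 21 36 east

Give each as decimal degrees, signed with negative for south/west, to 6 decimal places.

1. 65.004333, -169.639845
2. -53.639850, -154.122682
3. -85.215450, -126.082058
4. -64.476139, 82.360000

Point 1:
  Latitude: 65 + 0.26/60 = 65.0043333
  N → positive
  Longitude: 38.3907′ = 0.639845°; total 169.6398450
  W ⇒ negate
Point 2:
  Latitude: split at 2 digits → 53° and 38.391′; 53 + 38.391/60 = 53.6398500
  hemisphere S, so the sign is −
  Longitude: split at 3 digits → 154° and 7.3609′; 154 + 7.3609/60 = 154.1226817
  hemisphere W, so the sign is −
Point 3:
  Latitude: 12.927′ = 0.215450°; total 85.2154500
  S → negative
  λ: 4.9235′ = 0.082058°; total 126.0820583
  W ⇒ negate
Point 4:
  Latitude: 64° + 28/60 + 34.1/3600 = 64 + 0.466667 + 0.009472 = 64.4761389
  hemisphere S, so the sign is −
  λ: 21′ + 36″ = 21.60000′; 82 + 21.60000/60 = 82.3600000
  E → positive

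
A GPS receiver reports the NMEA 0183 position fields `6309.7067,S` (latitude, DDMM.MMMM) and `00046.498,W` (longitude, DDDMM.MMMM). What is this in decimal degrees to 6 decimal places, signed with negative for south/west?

-63.161778, -0.774967

Lat: degrees = first 2 digits = 63, minutes = 9.7067; 63 + 9.7067/60 = 63.1617783
hemisphere S, so the sign is −
Longitude: degrees = first 3 digits = 0, minutes = 46.498; 0 + 46.498/60 = 0.7749667
W → negative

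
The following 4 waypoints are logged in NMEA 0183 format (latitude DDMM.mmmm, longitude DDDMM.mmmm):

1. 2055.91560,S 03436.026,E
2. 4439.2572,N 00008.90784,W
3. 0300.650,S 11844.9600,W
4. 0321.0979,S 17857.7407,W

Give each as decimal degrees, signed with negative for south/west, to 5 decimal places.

1. -20.93193, 34.60043
2. 44.65429, -0.14846
3. -3.01083, -118.74933
4. -3.35163, -178.96235

Point 1:
  Lat: degrees = first 2 digits = 20, minutes = 55.9156; 20 + 55.9156/60 = 20.931927
  S ⇒ negate
  λ: degrees = first 3 digits = 34, minutes = 36.026; 34 + 36.026/60 = 34.600433
  E → positive
Point 2:
  Latitude: split at 2 digits → 44° and 39.2572′; 44 + 39.2572/60 = 44.654287
  N → positive
  λ: degrees = first 3 digits = 0, minutes = 8.90784; 0 + 8.90784/60 = 0.148464
  W → negative
Point 3:
  Latitude: split at 2 digits → 03° and 0.65′; 3 + 0.65/60 = 3.010833
  hemisphere S, so the sign is −
  Longitude: split at 3 digits → 118° and 44.96′; 118 + 44.96/60 = 118.749333
  W ⇒ negate
Point 4:
  Lat: degrees = first 2 digits = 3, minutes = 21.0979; 3 + 21.0979/60 = 3.351632
  hemisphere S, so the sign is −
  λ: split at 3 digits → 178° and 57.7407′; 178 + 57.7407/60 = 178.962345
  hemisphere W, so the sign is −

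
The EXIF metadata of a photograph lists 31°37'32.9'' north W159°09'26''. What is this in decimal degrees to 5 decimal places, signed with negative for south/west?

31.62581, -159.15722

Lat: 31 + 37/60 + 32.9/3600 = 31.625806
N ⇒ keep positive
Longitude: 9′ + 26″ = 9.43333′; 159 + 9.43333/60 = 159.157222
hemisphere W, so the sign is −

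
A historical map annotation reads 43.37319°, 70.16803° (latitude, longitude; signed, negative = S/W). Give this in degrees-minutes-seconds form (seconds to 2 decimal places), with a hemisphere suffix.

φ: whole degrees 43; 22.39140′ → 22′ and 23.4840″
λ: 0.168030° → 10.08180′; 0.08180 × 60 = 4.9080″

43°22′23.48″ N, 70°10′4.91″ E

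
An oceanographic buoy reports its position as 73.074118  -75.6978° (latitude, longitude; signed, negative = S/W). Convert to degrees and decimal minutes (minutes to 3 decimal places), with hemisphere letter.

Lat: minutes = (73.074118 − 73) × 60 = 4.44708
Longitude is negative → W; |value| = 75.697800
Longitude: fractional part 0.697800 → 41.86800 minutes

73° 4.447′ N, 75° 41.868′ W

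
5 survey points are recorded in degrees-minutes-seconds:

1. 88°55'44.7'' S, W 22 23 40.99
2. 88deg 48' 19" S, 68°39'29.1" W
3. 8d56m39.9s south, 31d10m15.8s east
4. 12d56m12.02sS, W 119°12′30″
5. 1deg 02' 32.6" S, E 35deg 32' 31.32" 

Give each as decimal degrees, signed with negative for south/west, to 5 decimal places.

1. -88.92908, -22.39472
2. -88.80528, -68.65808
3. -8.94442, 31.17106
4. -12.93667, -119.20833
5. -1.04239, 35.54203

Point 1:
  Lat: 88° + 55/60 + 44.7/3600 = 88 + 0.916667 + 0.012417 = 88.929083
  hemisphere S, so the sign is −
  λ: 23′ + 40.99″ = 23.68317′; 22 + 23.68317/60 = 22.394719
  W → negative
Point 2:
  Latitude: 48′ + 19″ = 48.31667′; 88 + 48.31667/60 = 88.805278
  hemisphere S, so the sign is −
  Longitude: 68 + 39/60 + 29.1/3600 = 68.658083
  hemisphere W, so the sign is −
Point 3:
  φ: 56′ + 39.9″ = 56.66500′; 8 + 56.66500/60 = 8.944417
  S ⇒ negate
  Lon: 10′ + 15.8″ = 10.26333′; 31 + 10.26333/60 = 31.171056
  E ⇒ keep positive
Point 4:
  Latitude: 12 + 56/60 + 12.02/3600 = 12.936672
  hemisphere S, so the sign is −
  Longitude: 12′ + 30″ = 12.50000′; 119 + 12.50000/60 = 119.208333
  W → negative
Point 5:
  φ: 2′ + 32.6″ = 2.54333′; 1 + 2.54333/60 = 1.042389
  hemisphere S, so the sign is −
  Longitude: 32′ + 31.32″ = 32.52200′; 35 + 32.52200/60 = 35.542033
  E → positive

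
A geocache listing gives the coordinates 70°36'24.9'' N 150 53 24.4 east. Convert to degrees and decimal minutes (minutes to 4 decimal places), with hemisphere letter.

70° 36.4150′ N, 150° 53.4067′ E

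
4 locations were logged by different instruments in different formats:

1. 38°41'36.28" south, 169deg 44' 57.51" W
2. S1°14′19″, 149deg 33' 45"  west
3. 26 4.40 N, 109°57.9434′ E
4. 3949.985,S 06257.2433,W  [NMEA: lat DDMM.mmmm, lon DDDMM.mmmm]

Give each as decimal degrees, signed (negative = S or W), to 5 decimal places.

1. -38.69341, -169.74931
2. -1.23861, -149.56250
3. 26.07333, 109.96572
4. -39.83308, -62.95406

Point 1:
  Latitude: 38 + 41/60 + 36.28/3600 = 38.693411
  S ⇒ negate
  Longitude: 169° + 44/60 + 57.51/3600 = 169 + 0.733333 + 0.015975 = 169.749308
  hemisphere W, so the sign is −
Point 2:
  φ: 14′ + 19″ = 14.31667′; 1 + 14.31667/60 = 1.238611
  S ⇒ negate
  λ: 33′ + 45″ = 33.75000′; 149 + 33.75000/60 = 149.562500
  hemisphere W, so the sign is −
Point 3:
  φ: 26 + 4.4/60 = 26.073333
  N → positive
  λ: 109 + 57.9434/60 = 109.965723
  E → positive
Point 4:
  φ: degrees = first 2 digits = 39, minutes = 49.985; 39 + 49.985/60 = 39.833083
  S ⇒ negate
  Longitude: degrees = first 3 digits = 62, minutes = 57.2433; 62 + 57.2433/60 = 62.954055
  W ⇒ negate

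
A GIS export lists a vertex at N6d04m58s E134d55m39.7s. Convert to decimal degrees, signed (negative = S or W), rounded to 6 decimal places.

6.082778, 134.927694

φ: 6 + 4/60 + 58/3600 = 6.0827778
N → positive
Lon: 134 + 55/60 + 39.7/3600 = 134.9276944
E ⇒ keep positive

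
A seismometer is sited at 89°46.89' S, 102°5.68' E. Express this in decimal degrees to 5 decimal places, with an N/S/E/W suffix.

89.78150° S, 102.09467° E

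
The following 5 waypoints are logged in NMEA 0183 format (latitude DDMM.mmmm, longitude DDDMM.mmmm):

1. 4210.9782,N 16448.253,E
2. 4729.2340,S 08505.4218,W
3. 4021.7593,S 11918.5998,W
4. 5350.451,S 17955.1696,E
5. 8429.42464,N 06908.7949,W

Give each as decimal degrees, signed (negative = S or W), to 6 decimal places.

Point 1:
  Lat: degrees = first 2 digits = 42, minutes = 10.9782; 42 + 10.9782/60 = 42.1829700
  N → positive
  Lon: degrees = first 3 digits = 164, minutes = 48.253; 164 + 48.253/60 = 164.8042167
  E → positive
Point 2:
  Latitude: split at 2 digits → 47° and 29.234′; 47 + 29.234/60 = 47.4872333
  S ⇒ negate
  Lon: split at 3 digits → 085° and 5.4218′; 85 + 5.4218/60 = 85.0903633
  W ⇒ negate
Point 3:
  Lat: degrees = first 2 digits = 40, minutes = 21.7593; 40 + 21.7593/60 = 40.3626550
  S ⇒ negate
  Longitude: degrees = first 3 digits = 119, minutes = 18.5998; 119 + 18.5998/60 = 119.3099967
  W ⇒ negate
Point 4:
  Latitude: degrees = first 2 digits = 53, minutes = 50.451; 53 + 50.451/60 = 53.8408500
  S ⇒ negate
  Longitude: split at 3 digits → 179° and 55.1696′; 179 + 55.1696/60 = 179.9194933
  E ⇒ keep positive
Point 5:
  φ: split at 2 digits → 84° and 29.42464′; 84 + 29.42464/60 = 84.4904107
  N → positive
  λ: degrees = first 3 digits = 69, minutes = 8.7949; 69 + 8.7949/60 = 69.1465817
  W → negative

1. 42.182970, 164.804217
2. -47.487233, -85.090363
3. -40.362655, -119.309997
4. -53.840850, 179.919493
5. 84.490411, -69.146582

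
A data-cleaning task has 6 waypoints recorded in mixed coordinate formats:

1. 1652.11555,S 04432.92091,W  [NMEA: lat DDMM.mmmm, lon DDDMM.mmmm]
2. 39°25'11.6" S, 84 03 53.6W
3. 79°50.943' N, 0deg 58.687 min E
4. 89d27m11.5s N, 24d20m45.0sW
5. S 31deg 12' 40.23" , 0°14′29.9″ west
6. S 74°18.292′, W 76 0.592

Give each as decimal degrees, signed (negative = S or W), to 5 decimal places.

Point 1:
  Lat: degrees = first 2 digits = 16, minutes = 52.11555; 16 + 52.11555/60 = 16.868593
  hemisphere S, so the sign is −
  Longitude: degrees = first 3 digits = 44, minutes = 32.92091; 44 + 32.92091/60 = 44.548682
  hemisphere W, so the sign is −
Point 2:
  Lat: 39° + 25/60 + 11.6/3600 = 39 + 0.416667 + 0.003222 = 39.419889
  S ⇒ negate
  Longitude: 84° + 3/60 + 53.6/3600 = 84 + 0.050000 + 0.014889 = 84.064889
  hemisphere W, so the sign is −
Point 3:
  Latitude: 79 + 50.943/60 = 79.849050
  N → positive
  Longitude: 0 + 58.687/60 = 0.978117
  E → positive
Point 4:
  Lat: 89° + 27/60 + 11.5/3600 = 89 + 0.450000 + 0.003194 = 89.453194
  N → positive
  λ: 24° + 20/60 + 45/3600 = 24 + 0.333333 + 0.012500 = 24.345833
  W → negative
Point 5:
  Lat: 31 + 12/60 + 40.23/3600 = 31.211175
  hemisphere S, so the sign is −
  λ: 0° + 14/60 + 29.9/3600 = 0 + 0.233333 + 0.008306 = 0.241639
  W ⇒ negate
Point 6:
  Latitude: 18.292′ = 0.304867°; total 74.304867
  S ⇒ negate
  Lon: 0.592′ = 0.009867°; total 76.009867
  W → negative

1. -16.86859, -44.54868
2. -39.41989, -84.06489
3. 79.84905, 0.97812
4. 89.45319, -24.34583
5. -31.21118, -0.24164
6. -74.30487, -76.00987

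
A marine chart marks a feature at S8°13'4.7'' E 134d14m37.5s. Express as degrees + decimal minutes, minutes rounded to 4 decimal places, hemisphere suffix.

8° 13.0783′ S, 134° 14.6250′ E

φ: 13 + 4.7/60 = 13.078333′
Lon: seconds/60 = 0.62500; minutes = 14 + 0.62500 = 14.625000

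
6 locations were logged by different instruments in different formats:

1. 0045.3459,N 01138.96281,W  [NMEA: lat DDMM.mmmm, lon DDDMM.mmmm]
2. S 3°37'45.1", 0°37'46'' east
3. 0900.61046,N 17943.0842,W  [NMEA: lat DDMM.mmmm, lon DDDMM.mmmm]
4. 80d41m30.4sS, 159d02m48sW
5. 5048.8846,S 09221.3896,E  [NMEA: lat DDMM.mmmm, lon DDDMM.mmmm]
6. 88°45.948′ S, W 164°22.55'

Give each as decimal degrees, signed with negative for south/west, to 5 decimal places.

1. 0.75577, -11.64938
2. -3.62919, 0.62944
3. 9.01017, -179.71807
4. -80.69178, -159.04667
5. -50.81474, 92.35649
6. -88.76580, -164.37583

Point 1:
  φ: degrees = first 2 digits = 0, minutes = 45.3459; 0 + 45.3459/60 = 0.755765
  N ⇒ keep positive
  λ: split at 3 digits → 011° and 38.96281′; 11 + 38.96281/60 = 11.649380
  W ⇒ negate
Point 2:
  Lat: 3 + 37/60 + 45.1/3600 = 3.629194
  S ⇒ negate
  Longitude: 37′ + 46″ = 37.76667′; 0 + 37.76667/60 = 0.629444
  E ⇒ keep positive
Point 3:
  Lat: degrees = first 2 digits = 9, minutes = 0.61046; 9 + 0.61046/60 = 9.010174
  N → positive
  Longitude: degrees = first 3 digits = 179, minutes = 43.0842; 179 + 43.0842/60 = 179.718070
  W → negative
Point 4:
  Latitude: 41′ + 30.4″ = 41.50667′; 80 + 41.50667/60 = 80.691778
  hemisphere S, so the sign is −
  Lon: 159 + 2/60 + 48/3600 = 159.046667
  W ⇒ negate
Point 5:
  φ: split at 2 digits → 50° and 48.8846′; 50 + 48.8846/60 = 50.814743
  S ⇒ negate
  Longitude: split at 3 digits → 092° and 21.3896′; 92 + 21.3896/60 = 92.356493
  E ⇒ keep positive
Point 6:
  Latitude: 45.948′ = 0.765800°; total 88.765800
  S → negative
  Longitude: 22.55′ = 0.375833°; total 164.375833
  W ⇒ negate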